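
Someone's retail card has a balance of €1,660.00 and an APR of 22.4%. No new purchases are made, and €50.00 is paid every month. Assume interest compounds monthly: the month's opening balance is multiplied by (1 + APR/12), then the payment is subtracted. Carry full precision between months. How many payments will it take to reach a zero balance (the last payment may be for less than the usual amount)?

Monthly rate r = 22.4%/12 = 1.86667% = 0.0186667.
Recurrence: B ← B·(1+r) − €50.00.
Month 1: interest €30.99; balance after payment €1,640.99.
Month 2: interest €30.63; balance after payment €1,621.62.
Closed form: n = −ln(1 − rB₀/P)/ln(1+r) = −ln(0.38027)/ln(1.01867) ≈ 52.279, so the balance reaches zero during payment 53.

53 payments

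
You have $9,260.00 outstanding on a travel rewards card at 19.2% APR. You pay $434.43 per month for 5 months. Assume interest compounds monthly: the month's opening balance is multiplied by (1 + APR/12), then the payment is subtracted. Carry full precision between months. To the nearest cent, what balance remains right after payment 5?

Monthly rate r = 19.2%/12 = 1.6% = 0.016.
Each month: B ← B·(1+r) − $434.43.
Month 1: interest $148.16; balance after payment $8,973.73.
Month 2: interest $143.58; balance after payment $8,682.88.
Month 3: interest $138.93; balance after payment $8,387.38.
Month 4: interest $134.20; balance after payment $8,087.14.
Month 5: interest $129.39; balance after payment $7,782.11.

$7,782.11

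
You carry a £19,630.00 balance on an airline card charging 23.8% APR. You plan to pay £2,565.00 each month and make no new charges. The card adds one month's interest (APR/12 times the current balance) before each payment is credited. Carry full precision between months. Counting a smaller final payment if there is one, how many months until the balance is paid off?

Monthly rate r = 23.8%/12 = 1.98333% = 0.0198333.
Recurrence: B ← B·(1+r) − £2,565.00.
Month 1: interest £389.33; balance after payment £17,454.33.
Month 2: interest £346.18; balance after payment £15,235.51.
Closed form: n = −ln(1 − rB₀/P)/ln(1+r) = −ln(0.84822)/ln(1.01983) ≈ 8.382, so the balance reaches zero during payment 9.

9 months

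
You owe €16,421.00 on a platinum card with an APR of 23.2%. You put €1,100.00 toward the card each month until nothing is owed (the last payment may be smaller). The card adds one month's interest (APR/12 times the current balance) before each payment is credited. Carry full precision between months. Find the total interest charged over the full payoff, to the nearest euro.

Monthly rate r = 23.2%/12 = 1.93333% = 0.0193333.
Payoff takes n = ⌈−ln(1 − rB₀/P)/ln(1+r)⌉ = ⌈17.784⌉ = 18 payments; the last is €863.84.
Total paid = 17·€1,100.00 + €863.84 = €19,563.84.
Total interest = total paid − principal = €19,563.84 − €16,421.00 = €3,142.84.

€3,143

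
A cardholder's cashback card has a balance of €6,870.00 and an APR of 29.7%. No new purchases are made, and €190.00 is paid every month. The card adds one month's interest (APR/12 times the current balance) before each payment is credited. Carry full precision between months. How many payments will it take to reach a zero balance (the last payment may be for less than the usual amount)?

Monthly rate r = 29.7%/12 = 2.475% = 0.02475.
Recurrence: B ← B·(1+r) − €190.00.
Month 1: interest €170.03; balance after payment €6,850.03.
Month 2: interest €169.54; balance after payment €6,829.57.
Closed form: n = −ln(1 − rB₀/P)/ln(1+r) = −ln(0.10509)/ln(1.02475) ≈ 92.149, so the balance reaches zero during payment 93.

93 months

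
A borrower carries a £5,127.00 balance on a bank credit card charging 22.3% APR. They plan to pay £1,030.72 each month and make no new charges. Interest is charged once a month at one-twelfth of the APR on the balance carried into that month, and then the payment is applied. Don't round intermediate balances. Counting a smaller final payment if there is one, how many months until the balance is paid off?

6 payments

Monthly rate r = 22.3%/12 = 1.85833% = 0.0185833.
Recurrence: B ← B·(1+r) − £1,030.72.
Month 1: interest £95.28; balance after payment £4,191.56.
Month 2: interest £77.89; balance after payment £3,238.73.
Month 3: interest £60.19; balance after payment £2,268.20.
Month 4: interest £42.15; balance after payment £1,279.63.
Month 5: interest £23.78; balance after payment £272.69.
Month 6: interest £5.07; balance after payment £0.00.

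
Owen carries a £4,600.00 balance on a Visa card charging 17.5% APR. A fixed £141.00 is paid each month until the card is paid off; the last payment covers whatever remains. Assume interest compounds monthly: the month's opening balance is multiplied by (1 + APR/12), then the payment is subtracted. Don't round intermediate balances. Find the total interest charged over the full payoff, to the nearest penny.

£1,689.84

Monthly rate r = 17.5%/12 = 1.45833% = 0.0145833.
Payoff takes n = ⌈−ln(1 − rB₀/P)/ln(1+r)⌉ = ⌈44.607⌉ = 45 payments; the last is £85.84.
Total paid = 44·£141.00 + £85.84 = £6,289.84.
Total interest = total paid − principal = £6,289.84 − £4,600.00 = £1,689.84.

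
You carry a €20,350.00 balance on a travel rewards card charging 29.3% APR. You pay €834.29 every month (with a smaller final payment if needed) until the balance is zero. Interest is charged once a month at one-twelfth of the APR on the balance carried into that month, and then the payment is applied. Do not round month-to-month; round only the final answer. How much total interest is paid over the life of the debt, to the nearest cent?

Monthly rate r = 29.3%/12 = 2.44167% = 0.0244167.
Payoff takes n = ⌈−ln(1 − rB₀/P)/ln(1+r)⌉ = ⌈37.527⌉ = 38 payments; the last is €442.28.
Total paid = 37·€834.29 + €442.28 = €31,311.01.
Total interest = total paid − principal = €31,311.01 − €20,350.00 = €10,961.01.

€10,961.01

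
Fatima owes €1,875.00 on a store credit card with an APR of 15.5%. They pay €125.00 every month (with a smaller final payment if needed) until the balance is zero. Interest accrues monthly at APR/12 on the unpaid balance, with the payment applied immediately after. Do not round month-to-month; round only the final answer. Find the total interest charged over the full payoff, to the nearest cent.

€222.71

Monthly rate r = 15.5%/12 = 1.29167% = 0.0129167.
Payoff takes n = ⌈−ln(1 − rB₀/P)/ln(1+r)⌉ = ⌈16.781⌉ = 17 payments; the last is €97.71.
Total paid = 16·€125.00 + €97.71 = €2,097.71.
Total interest = total paid − principal = €2,097.71 − €1,875.00 = €222.71.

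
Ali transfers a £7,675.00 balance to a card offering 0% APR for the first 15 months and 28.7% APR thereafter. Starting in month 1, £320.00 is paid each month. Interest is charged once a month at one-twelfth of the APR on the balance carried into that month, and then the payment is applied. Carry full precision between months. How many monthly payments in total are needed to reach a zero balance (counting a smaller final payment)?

26 months

Promo months 1–15 at r₀ = 0%/12 = 0; months 16+ at r₁ = 28.7%/12 = 0.0239167.
After month 15 (no interest yet): B = £7,675.00 − 15·£320.00 = £2,875.00.
Then at r₁ with £320.00/mo: n₂ = −ln(1 − r₁·B/P)/ln(1+r₁) ≈ 10.24 → 11 more payments.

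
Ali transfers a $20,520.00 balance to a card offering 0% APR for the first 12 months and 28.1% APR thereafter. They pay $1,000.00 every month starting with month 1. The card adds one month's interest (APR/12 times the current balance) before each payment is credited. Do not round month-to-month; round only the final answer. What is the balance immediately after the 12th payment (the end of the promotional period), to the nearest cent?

$8,520.00

Promo months 1–12 at r₀ = 0%/12 = 0; months 13+ at r₁ = 28.1%/12 = 0.0234167.
After month 12 (no interest yet): B = $20,520.00 − 12·$1,000.00 = $8,520.00.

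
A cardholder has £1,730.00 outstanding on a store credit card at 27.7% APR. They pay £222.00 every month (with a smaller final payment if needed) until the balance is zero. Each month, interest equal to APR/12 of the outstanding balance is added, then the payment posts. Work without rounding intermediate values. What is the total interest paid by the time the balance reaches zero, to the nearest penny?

£199.67

Monthly rate r = 27.7%/12 = 2.30833% = 0.0230833.
Payoff takes n = ⌈−ln(1 − rB₀/P)/ln(1+r)⌉ = ⌈8.690⌉ = 9 payments; the last is £153.67.
Total paid = 8·£222.00 + £153.67 = £1,929.67.
Total interest = total paid − principal = £1,929.67 − £1,730.00 = £199.67.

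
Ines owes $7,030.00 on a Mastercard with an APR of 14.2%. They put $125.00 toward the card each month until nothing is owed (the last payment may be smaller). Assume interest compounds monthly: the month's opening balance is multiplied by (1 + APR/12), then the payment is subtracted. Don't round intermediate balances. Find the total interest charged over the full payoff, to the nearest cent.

Monthly rate r = 14.2%/12 = 1.18333% = 0.0118333.
Payoff takes n = ⌈−ln(1 − rB₀/P)/ln(1+r)⌉ = ⌈93.093⌉ = 94 payments; the last is $11.74.
Total paid = 93·$125.00 + $11.74 = $11,636.74.
Total interest = total paid − principal = $11,636.74 − $7,030.00 = $4,606.74.

$4,606.74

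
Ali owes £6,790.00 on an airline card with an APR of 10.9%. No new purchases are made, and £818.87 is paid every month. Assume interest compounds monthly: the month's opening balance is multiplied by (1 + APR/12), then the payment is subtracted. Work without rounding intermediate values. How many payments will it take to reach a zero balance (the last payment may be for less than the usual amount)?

Monthly rate r = 10.9%/12 = 0.908333% = 0.00908333.
Recurrence: B ← B·(1+r) − £818.87.
Month 1: interest £61.68; balance after payment £6,032.81.
Month 2: interest £54.80; balance after payment £5,268.73.
Closed form: n = −ln(1 − rB₀/P)/ln(1+r) = −ln(0.92468)/ln(1.00908) ≈ 8.660, so the balance reaches zero during payment 9.

9 payments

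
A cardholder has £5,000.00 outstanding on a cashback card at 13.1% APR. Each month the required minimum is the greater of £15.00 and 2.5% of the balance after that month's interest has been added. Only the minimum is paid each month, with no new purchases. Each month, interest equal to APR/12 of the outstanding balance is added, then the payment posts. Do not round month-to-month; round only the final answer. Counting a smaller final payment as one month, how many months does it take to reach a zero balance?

200 months

Monthly rate r = 13.1%/12 = 1.09167% = 0.0109167.
While 2.5% of the post-interest balance exceeds £15.00, each month B ← (B·(1+r))·(1 − 0.025), i.e. B shrinks by the factor (1+r)·0.975 = 0.98564.
This holds for months 1–148. Entering month 149 the balance is £588.20; 2.5% of the post-interest balance is now below £15.00, so the flat £15.00 minimum applies from here.
From month 149 a fixed £15.00 at rate r clears £588.20 in 52 more payments. Total: 148 + 52 = 200 months.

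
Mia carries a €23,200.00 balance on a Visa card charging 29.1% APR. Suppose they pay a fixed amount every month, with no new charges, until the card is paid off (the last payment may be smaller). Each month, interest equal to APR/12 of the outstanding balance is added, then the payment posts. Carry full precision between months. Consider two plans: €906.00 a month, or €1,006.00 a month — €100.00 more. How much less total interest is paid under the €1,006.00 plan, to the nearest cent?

Monthly rate r = 29.1%/12 = 2.425% = 0.02425.
At €906.00/mo: n = ⌈−ln(1 − rB₀/P)/ln(1+r)⌉ = 41 payments (last €445.79); total interest = total paid − €23,200.00 = €13,485.79.
At €1,006.00/mo: 35 payments (last €195.15); total interest €11,199.15.
Interest saved = €13,485.79 − €11,199.15 = €2,286.64.

€2,286.64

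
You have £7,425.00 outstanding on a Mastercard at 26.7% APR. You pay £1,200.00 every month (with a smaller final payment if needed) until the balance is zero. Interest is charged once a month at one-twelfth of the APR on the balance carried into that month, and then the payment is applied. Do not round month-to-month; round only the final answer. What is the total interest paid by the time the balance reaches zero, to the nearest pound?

Monthly rate r = 26.7%/12 = 2.225% = 0.02225.
Payoff takes n = ⌈−ln(1 − rB₀/P)/ln(1+r)⌉ = ⌈6.731⌉ = 7 payments; the last is £879.60.
Total paid = 6·£1,200.00 + £879.60 = £8,079.60.
Total interest = total paid − principal = £8,079.60 − £7,425.00 = £654.60.

£655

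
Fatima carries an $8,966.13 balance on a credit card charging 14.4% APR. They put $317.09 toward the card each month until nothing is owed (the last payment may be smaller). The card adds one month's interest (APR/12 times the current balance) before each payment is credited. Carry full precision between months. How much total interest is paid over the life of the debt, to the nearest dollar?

$2,052

Monthly rate r = 14.4%/12 = 1.2% = 0.012.
Payoff takes n = ⌈−ln(1 − rB₀/P)/ln(1+r)⌉ = ⌈34.747⌉ = 35 payments; the last is $237.14.
Total paid = 34·$317.09 + $237.14 = $11,018.20.
Total interest = total paid − principal = $11,018.20 − $8,966.13 = $2,052.07.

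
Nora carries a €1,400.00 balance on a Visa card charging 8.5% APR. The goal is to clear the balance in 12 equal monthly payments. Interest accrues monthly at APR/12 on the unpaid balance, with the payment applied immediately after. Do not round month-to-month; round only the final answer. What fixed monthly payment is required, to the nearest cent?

€122.11

Monthly rate r = 8.5%/12 = 0.708333% = 0.00708333.
Level-payment amortization: P = B₀·r / (1 − (1+r)^(−n)) = 1400.00·0.00708333 / (1 − 1.00708^(−12)).
Denominator 1 − (1+r)^(−12) = 0.0812124627.
P = 9.91667 / 0.0812124627 ≈ 122.11.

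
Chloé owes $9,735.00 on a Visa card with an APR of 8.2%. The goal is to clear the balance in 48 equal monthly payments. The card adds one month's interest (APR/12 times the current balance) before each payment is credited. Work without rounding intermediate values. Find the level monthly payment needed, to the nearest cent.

$238.57

Monthly rate r = 8.2%/12 = 0.683333% = 0.00683333.
Level-payment amortization: P = B₀·r / (1 − (1+r)^(−n)) = 9735.00·0.00683333 / (1 − 1.00683^(−48)).
Denominator 1 − (1+r)^(−48) = 0.278832904.
P = 66.5225 / 0.278832904 ≈ 238.57.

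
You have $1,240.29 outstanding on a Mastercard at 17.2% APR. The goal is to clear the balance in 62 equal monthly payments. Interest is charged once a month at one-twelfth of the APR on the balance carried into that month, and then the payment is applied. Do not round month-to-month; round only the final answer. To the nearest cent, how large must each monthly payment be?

$30.33

Monthly rate r = 17.2%/12 = 1.43333% = 0.0143333.
Level-payment amortization: P = B₀·r / (1 − (1+r)^(−n)) = 1240.29·0.0143333 / (1 − 1.01433^(−62)).
Denominator 1 − (1+r)^(−62) = 0.586194035.
P = 17.7775 / 0.586194035 ≈ 30.33.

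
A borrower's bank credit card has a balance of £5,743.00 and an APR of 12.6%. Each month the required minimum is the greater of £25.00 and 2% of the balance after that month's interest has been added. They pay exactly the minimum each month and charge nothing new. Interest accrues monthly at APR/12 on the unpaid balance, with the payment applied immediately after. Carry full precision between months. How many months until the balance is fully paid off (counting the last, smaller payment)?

Monthly rate r = 12.6%/12 = 1.05% = 0.0105.
While 2% of the post-interest balance exceeds £25.00, each month B ← (B·(1+r))·(1 − 0.02), i.e. B shrinks by the factor (1+r)·0.98 = 0.99029.
This holds for months 1–158. Entering month 159 the balance is £1,229.13; 2% of the post-interest balance is now below £25.00, so the flat £25.00 minimum applies from here.
From month 159 a fixed £25.00 at rate r clears £1,229.13 in 70 more payments. Total: 158 + 70 = 228 months.

228 months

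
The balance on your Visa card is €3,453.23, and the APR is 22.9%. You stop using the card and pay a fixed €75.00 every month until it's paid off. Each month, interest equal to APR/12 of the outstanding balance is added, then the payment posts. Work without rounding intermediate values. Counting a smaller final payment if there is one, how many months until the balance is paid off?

112 months

Monthly rate r = 22.9%/12 = 1.90833% = 0.0190833.
Recurrence: B ← B·(1+r) − €75.00.
Month 1: interest €65.90; balance after payment €3,444.13.
Month 2: interest €65.73; balance after payment €3,434.85.
Closed form: n = −ln(1 − rB₀/P)/ln(1+r) = −ln(0.12134)/ln(1.01908) ≈ 111.573, so the balance reaches zero during payment 112.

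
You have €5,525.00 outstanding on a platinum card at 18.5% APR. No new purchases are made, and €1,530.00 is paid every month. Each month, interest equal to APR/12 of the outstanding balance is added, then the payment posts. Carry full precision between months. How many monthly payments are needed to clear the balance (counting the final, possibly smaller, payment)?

4 payments

Monthly rate r = 18.5%/12 = 1.54167% = 0.0154167.
Recurrence: B ← B·(1+r) − €1,530.00.
Month 1: interest €85.18; balance after payment €4,080.18.
Month 2: interest €62.90; balance after payment €2,613.08.
Month 3: interest €40.28; balance after payment €1,123.36.
Month 4: interest €17.32; balance after payment €0.00.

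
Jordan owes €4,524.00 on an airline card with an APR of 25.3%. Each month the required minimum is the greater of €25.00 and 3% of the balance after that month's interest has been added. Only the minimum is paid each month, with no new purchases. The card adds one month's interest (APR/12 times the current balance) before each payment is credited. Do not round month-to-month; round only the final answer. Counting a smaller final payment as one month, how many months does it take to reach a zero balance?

235 months

Monthly rate r = 25.3%/12 = 2.10833% = 0.0210833.
While 3% of the post-interest balance exceeds €25.00, each month B ← (B·(1+r))·(1 − 0.03), i.e. B shrinks by the factor (1+r)·0.97 = 0.99045.
This holds for months 1–179. Entering month 180 the balance is €812.11; 3% of the post-interest balance is now below €25.00, so the flat €25.00 minimum applies from here.
From month 180 a fixed €25.00 at rate r clears €812.11 in 56 more payments. Total: 179 + 56 = 235 months.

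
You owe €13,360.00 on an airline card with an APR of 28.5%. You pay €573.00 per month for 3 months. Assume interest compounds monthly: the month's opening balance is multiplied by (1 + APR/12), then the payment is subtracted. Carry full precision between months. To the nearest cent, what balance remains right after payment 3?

€12,574.54

Monthly rate r = 28.5%/12 = 2.375% = 0.02375.
Each month: B ← B·(1+r) − €573.00.
Month 1: interest €317.30; balance after payment €13,104.30.
Month 2: interest €311.23; balance after payment €12,842.53.
Month 3: interest €305.01; balance after payment €12,574.54.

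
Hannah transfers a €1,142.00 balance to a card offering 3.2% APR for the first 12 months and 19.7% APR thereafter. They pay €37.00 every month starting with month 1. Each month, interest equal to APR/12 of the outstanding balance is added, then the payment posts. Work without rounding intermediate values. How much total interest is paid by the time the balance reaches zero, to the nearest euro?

Promo months 1–12 at r₀ = 3.2%/12 = 0.00266667; months 13+ at r₁ = 19.7%/12 = 0.0164167.
After month 12: iterate B ← B·(1+r₀) − €37.00 for 12 months → €728.51.
Then at r₁ with €37.00/mo: n₂ = −ln(1 − r₁·B/P)/ln(1+r₁) ≈ 23.98 → 24 more payments.
Total paid = 35·€37.00 + €36.17 = €1,331.17; interest = €1,331.17 − €1,142.00 = €189.17.

€189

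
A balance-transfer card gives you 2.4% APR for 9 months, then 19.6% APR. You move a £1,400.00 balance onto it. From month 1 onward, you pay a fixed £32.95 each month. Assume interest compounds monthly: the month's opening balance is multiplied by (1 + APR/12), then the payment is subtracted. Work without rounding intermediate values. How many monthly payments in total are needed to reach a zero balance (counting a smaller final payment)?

Promo months 1–9 at r₀ = 2.4%/12 = 0.002; months 10+ at r₁ = 19.6%/12 = 0.0163333.
After month 9: iterate B ← B·(1+r₀) − £32.95 for 9 months → £1,126.47.
Then at r₁ with £32.95/mo: n₂ = −ln(1 − r₁·B/P)/ln(1+r₁) ≈ 50.45 → 51 more payments.

60 months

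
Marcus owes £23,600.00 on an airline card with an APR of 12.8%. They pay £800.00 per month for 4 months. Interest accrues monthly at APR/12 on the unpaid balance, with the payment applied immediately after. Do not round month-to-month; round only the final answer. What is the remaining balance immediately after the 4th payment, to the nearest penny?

Monthly rate r = 12.8%/12 = 1.06667% = 0.0106667.
Each month: B ← B·(1+r) − £800.00.
Month 1: interest £251.73; balance after payment £23,051.73.
Month 2: interest £245.89; balance after payment £22,497.62.
Month 3: interest £239.97; balance after payment £21,937.59.
Month 4: interest £234.00; balance after payment £21,371.59.

£21,371.59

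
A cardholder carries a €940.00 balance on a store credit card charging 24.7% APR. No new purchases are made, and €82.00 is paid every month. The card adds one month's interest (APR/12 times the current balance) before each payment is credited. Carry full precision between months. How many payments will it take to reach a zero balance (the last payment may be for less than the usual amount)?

Monthly rate r = 24.7%/12 = 2.05833% = 0.0205833.
Recurrence: B ← B·(1+r) − €82.00.
Month 1: interest €19.35; balance after payment €877.35.
Month 2: interest €18.06; balance after payment €813.41.
Closed form: n = −ln(1 − rB₀/P)/ln(1+r) = −ln(0.76404)/ln(1.02058) ≈ 13.209, so the balance reaches zero during payment 14.

14 months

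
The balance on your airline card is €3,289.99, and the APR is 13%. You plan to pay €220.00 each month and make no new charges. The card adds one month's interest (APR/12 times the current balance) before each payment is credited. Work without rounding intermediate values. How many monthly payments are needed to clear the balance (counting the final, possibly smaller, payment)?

Monthly rate r = 13%/12 = 1.08333% = 0.0108333.
Recurrence: B ← B·(1+r) − €220.00.
Month 1: interest €35.64; balance after payment €3,105.63.
Month 2: interest €33.64; balance after payment €2,919.28.
Closed form: n = −ln(1 − rB₀/P)/ln(1+r) = −ln(0.83799)/ln(1.01083) ≈ 16.403, so the balance reaches zero during payment 17.

17 payments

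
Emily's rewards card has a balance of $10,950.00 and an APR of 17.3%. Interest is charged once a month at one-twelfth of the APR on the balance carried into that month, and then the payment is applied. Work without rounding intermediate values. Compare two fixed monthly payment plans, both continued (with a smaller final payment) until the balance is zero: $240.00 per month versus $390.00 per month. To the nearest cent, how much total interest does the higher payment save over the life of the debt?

$3,842.09

Monthly rate r = 17.3%/12 = 1.44167% = 0.0144167.
At $240.00/mo: n = ⌈−ln(1 − rB₀/P)/ln(1+r)⌉ = 75 payments (last $218.58); total interest = total paid − $10,950.00 = $7,028.58.
At $390.00/mo: 37 payments (last $96.49); total interest $3,186.49.
Interest saved = $7,028.58 − $3,186.49 = $3,842.09.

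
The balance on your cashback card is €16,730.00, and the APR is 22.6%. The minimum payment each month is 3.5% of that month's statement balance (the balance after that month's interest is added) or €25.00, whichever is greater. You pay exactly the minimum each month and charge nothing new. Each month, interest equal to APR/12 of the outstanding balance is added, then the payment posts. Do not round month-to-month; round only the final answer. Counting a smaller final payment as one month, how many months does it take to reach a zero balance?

Monthly rate r = 22.6%/12 = 1.88333% = 0.0188333.
While 3.5% of the post-interest balance exceeds €25.00, each month B ← (B·(1+r))·(1 − 0.035), i.e. B shrinks by the factor (1+r)·0.965 = 0.98317.
This holds for months 1–187. Entering month 188 the balance is €700.47; 3.5% of the post-interest balance is now below €25.00, so the flat €25.00 minimum applies from here.
From month 188 a fixed €25.00 at rate r clears €700.47 in 41 more payments. Total: 187 + 41 = 228 months.

228 months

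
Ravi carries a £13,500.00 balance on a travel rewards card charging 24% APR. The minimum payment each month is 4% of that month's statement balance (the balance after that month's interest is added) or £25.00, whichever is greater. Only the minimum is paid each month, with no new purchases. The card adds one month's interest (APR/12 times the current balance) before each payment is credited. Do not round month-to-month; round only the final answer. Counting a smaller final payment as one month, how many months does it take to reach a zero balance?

182 months

Monthly rate r = 24%/12 = 2% = 0.02.
While 4% of the post-interest balance exceeds £25.00, each month B ← (B·(1+r))·(1 − 0.04), i.e. B shrinks by the factor (1+r)·0.96 = 0.9792.
This holds for months 1–148. Entering month 149 the balance is £601.59; 4% of the post-interest balance is now below £25.00, so the flat £25.00 minimum applies from here.
From month 149 a fixed £25.00 at rate r clears £601.59 in 34 more payments. Total: 148 + 34 = 182 months.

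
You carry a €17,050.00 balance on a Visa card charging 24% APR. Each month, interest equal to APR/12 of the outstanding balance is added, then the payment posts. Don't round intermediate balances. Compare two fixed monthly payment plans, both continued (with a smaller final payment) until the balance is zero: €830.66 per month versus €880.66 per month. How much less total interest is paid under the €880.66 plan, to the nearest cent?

€390.09

Monthly rate r = 24%/12 = 2% = 0.02.
At €830.66/mo: n = ⌈−ln(1 − rB₀/P)/ln(1+r)⌉ = 27 payments (last €573.96); total interest = total paid − €17,050.00 = €5,121.12.
At €880.66/mo: 25 payments (last €645.19); total interest €4,731.03.
Interest saved = €5,121.12 − €4,731.03 = €390.09.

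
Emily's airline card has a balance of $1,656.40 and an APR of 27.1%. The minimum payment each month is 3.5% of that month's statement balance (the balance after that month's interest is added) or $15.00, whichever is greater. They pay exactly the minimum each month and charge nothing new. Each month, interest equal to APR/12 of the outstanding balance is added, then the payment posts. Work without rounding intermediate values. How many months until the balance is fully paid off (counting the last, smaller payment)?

Monthly rate r = 27.1%/12 = 2.25833% = 0.0225833.
While 3.5% of the post-interest balance exceeds $15.00, each month B ← (B·(1+r))·(1 − 0.035), i.e. B shrinks by the factor (1+r)·0.965 = 0.98679.
This holds for months 1–104. Entering month 105 the balance is $415.60; 3.5% of the post-interest balance is now below $15.00, so the flat $15.00 minimum applies from here.
From month 105 a fixed $15.00 at rate r clears $415.60 in 45 more payments. Total: 104 + 45 = 149 months.

149 months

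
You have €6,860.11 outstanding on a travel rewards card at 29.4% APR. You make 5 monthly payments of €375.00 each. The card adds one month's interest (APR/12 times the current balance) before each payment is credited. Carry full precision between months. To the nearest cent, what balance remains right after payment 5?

€5,773.52

Monthly rate r = 29.4%/12 = 2.45% = 0.0245.
Each month: B ← B·(1+r) − €375.00.
Month 1: interest €168.07; balance after payment €6,653.18.
Month 2: interest €163.00; balance after payment €6,441.19.
Month 3: interest €157.81; balance after payment €6,223.99.
Month 4: interest €152.49; balance after payment €6,001.48.
Month 5: interest €147.04; balance after payment €5,773.52.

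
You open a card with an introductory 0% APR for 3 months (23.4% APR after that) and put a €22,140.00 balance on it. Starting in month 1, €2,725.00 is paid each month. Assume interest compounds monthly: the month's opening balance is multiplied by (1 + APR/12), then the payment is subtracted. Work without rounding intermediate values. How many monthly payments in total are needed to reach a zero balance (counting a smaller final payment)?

9 payments

Promo months 1–3 at r₀ = 0%/12 = 0; months 4+ at r₁ = 23.4%/12 = 0.0195.
After month 3 (no interest yet): B = €22,140.00 − 3·€2,725.00 = €13,965.00.
Then at r₁ with €2,725.00/mo: n₂ = −ln(1 − r₁·B/P)/ln(1+r₁) ≈ 5.45 → 6 more payments.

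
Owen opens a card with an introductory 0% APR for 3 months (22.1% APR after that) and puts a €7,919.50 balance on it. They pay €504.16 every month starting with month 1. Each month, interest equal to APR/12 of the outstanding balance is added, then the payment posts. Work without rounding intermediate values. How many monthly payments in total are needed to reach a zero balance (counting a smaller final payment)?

18 payments

Promo months 1–3 at r₀ = 0%/12 = 0; months 4+ at r₁ = 22.1%/12 = 0.0184167.
After month 3 (no interest yet): B = €7,919.50 − 3·€504.16 = €6,407.02.
Then at r₁ with €504.16/mo: n₂ = −ln(1 − r₁·B/P)/ln(1+r₁) ≈ 14.61 → 15 more payments.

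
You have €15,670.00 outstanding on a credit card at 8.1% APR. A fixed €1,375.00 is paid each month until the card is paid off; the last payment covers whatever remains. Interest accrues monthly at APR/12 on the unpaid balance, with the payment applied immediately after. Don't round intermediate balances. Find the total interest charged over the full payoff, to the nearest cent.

Monthly rate r = 8.1%/12 = 0.675% = 0.00675.
Payoff takes n = ⌈−ln(1 − rB₀/P)/ln(1+r)⌉ = ⌈11.899⌉ = 12 payments; the last is €1,235.91.
Total paid = 11·€1,375.00 + €1,235.91 = €16,360.91.
Total interest = total paid − principal = €16,360.91 − €15,670.00 = €690.91.

€690.91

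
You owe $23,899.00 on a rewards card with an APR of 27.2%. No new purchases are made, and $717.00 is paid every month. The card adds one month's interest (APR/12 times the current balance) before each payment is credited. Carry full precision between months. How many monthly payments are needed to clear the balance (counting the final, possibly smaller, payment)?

Monthly rate r = 27.2%/12 = 2.26667% = 0.0226667.
Recurrence: B ← B·(1+r) − $717.00.
Month 1: interest $541.71; balance after payment $23,723.71.
Month 2: interest $537.74; balance after payment $23,544.45.
Closed form: n = −ln(1 − rB₀/P)/ln(1+r) = −ln(0.24448)/ln(1.02267) ≈ 62.847, so the balance reaches zero during payment 63.

63 payments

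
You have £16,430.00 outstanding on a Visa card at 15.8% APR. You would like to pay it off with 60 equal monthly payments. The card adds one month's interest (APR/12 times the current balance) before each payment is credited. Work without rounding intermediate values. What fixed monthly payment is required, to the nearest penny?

£397.80

Monthly rate r = 15.8%/12 = 1.31667% = 0.0131667.
Level-payment amortization: P = B₀·r / (1 − (1+r)^(−n)) = 16430.00·0.0131667 / (1 − 1.01317^(−60)).
Denominator 1 − (1+r)^(−60) = 0.543809308.
P = 216.328 / 0.543809308 ≈ 397.80.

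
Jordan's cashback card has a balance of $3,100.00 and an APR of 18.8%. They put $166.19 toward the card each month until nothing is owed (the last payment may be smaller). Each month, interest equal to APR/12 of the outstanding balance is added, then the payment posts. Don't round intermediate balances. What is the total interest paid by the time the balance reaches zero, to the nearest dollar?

$595

Monthly rate r = 18.8%/12 = 1.56667% = 0.0156667.
Payoff takes n = ⌈−ln(1 − rB₀/P)/ln(1+r)⌉ = ⌈22.235⌉ = 23 payments; the last is $39.25.
Total paid = 22·$166.19 + $39.25 = $3,695.43.
Total interest = total paid − principal = $3,695.43 − $3,100.00 = $595.43.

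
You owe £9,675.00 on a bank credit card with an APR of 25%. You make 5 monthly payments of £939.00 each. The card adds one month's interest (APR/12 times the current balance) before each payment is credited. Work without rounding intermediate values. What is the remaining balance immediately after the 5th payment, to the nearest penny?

£5,830.95

Monthly rate r = 25%/12 = 2.08333% = 0.0208333.
Each month: B ← B·(1+r) − £939.00.
Month 1: interest £201.56; balance after payment £8,937.56.
Month 2: interest £186.20; balance after payment £8,184.76.
Month 3: interest £170.52; balance after payment £7,416.28.
Month 4: interest £154.51; balance after payment £6,631.78.
Month 5: interest £138.16; balance after payment £5,830.95.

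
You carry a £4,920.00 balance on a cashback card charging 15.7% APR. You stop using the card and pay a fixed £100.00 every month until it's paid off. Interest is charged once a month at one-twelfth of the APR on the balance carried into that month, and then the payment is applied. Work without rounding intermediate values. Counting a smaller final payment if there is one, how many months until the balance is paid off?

Monthly rate r = 15.7%/12 = 1.30833% = 0.0130833.
Recurrence: B ← B·(1+r) − £100.00.
Month 1: interest £64.37; balance after payment £4,884.37.
Month 2: interest £63.90; balance after payment £4,848.27.
Closed form: n = −ln(1 − rB₀/P)/ln(1+r) = −ln(0.3563)/ln(1.01308) ≈ 79.392, so the balance reaches zero during payment 80.

80 months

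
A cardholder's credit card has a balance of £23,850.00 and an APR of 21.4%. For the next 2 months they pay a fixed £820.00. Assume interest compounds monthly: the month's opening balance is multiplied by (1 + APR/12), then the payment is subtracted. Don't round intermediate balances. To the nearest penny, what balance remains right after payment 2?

£23,053.61

Monthly rate r = 21.4%/12 = 1.78333% = 0.0178333.
Each month: B ← B·(1+r) − £820.00.
Month 1: interest £425.32; balance after payment £23,455.33.
Month 2: interest £418.29; balance after payment £23,053.61.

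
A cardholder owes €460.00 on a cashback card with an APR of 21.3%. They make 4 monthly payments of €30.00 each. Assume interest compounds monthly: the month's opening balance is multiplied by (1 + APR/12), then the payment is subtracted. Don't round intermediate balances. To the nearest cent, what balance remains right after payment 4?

€370.31

Monthly rate r = 21.3%/12 = 1.775% = 0.01775.
Each month: B ← B·(1+r) − €30.00.
Month 1: interest €8.17; balance after payment €438.17.
Month 2: interest €7.78; balance after payment €415.94.
Month 3: interest €7.38; balance after payment €393.33.
Month 4: interest €6.98; balance after payment €370.31.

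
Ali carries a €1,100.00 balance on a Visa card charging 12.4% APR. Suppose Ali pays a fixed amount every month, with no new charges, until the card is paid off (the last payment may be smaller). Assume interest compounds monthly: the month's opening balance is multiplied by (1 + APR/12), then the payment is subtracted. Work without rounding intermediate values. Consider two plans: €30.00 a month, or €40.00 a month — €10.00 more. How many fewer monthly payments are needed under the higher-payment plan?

14 fewer payments

Monthly rate r = 12.4%/12 = 1.03333% = 0.0103333.
At €30.00/mo: n = ⌈−ln(1 − rB₀/P)/ln(1+r)⌉ = 47 payments (last €9.81); total interest = total paid − €1,100.00 = €289.81.
At €40.00/mo: 33 payments (last €20.82); total interest €200.82.
Payments saved = 47 − 33 = 14.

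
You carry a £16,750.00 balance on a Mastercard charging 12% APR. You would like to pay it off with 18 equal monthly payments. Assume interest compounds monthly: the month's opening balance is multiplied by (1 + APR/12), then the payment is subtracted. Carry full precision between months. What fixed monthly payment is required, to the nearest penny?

Monthly rate r = 12%/12 = 1% = 0.01.
Level-payment amortization: P = B₀·r / (1 − (1+r)^(−n)) = 16750.00·0.01 / (1 − 1.01^(−18)).
Denominator 1 − (1+r)^(−18) = 0.163982686.
P = 167.5 / 0.163982686 ≈ 1021.45.

£1,021.45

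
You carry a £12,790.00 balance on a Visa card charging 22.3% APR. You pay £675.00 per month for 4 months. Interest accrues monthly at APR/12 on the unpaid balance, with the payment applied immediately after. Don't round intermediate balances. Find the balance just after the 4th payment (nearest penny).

£10,991.36

Monthly rate r = 22.3%/12 = 1.85833% = 0.0185833.
Each month: B ← B·(1+r) − £675.00.
Month 1: interest £237.68; balance after payment £12,352.68.
Month 2: interest £229.55; balance after payment £11,907.23.
Month 3: interest £221.28; balance after payment £11,453.51.
Month 4: interest £212.84; balance after payment £10,991.36.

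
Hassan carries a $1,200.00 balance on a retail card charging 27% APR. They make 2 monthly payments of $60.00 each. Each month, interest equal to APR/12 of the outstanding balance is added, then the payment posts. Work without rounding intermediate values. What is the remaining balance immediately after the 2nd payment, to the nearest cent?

Monthly rate r = 27%/12 = 2.25% = 0.0225.
Each month: B ← B·(1+r) − $60.00.
Month 1: interest $27.00; balance after payment $1,167.00.
Month 2: interest $26.26; balance after payment $1,133.26.

$1,133.26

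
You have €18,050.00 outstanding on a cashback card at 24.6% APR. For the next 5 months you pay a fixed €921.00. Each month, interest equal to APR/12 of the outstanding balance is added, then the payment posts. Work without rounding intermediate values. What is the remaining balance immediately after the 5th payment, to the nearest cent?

€15,179.84

Monthly rate r = 24.6%/12 = 2.05% = 0.0205.
Each month: B ← B·(1+r) − €921.00.
Month 1: interest €370.03; balance after payment €17,499.03.
Month 2: interest €358.73; balance after payment €16,936.76.
Month 3: interest €347.20; balance after payment €16,362.96.
Month 4: interest €335.44; balance after payment €15,777.40.
Month 5: interest €323.44; balance after payment €15,179.84.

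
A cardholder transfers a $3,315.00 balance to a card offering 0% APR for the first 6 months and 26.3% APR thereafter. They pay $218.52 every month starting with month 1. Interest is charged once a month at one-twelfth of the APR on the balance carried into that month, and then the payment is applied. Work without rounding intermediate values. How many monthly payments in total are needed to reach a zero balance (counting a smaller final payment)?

Promo months 1–6 at r₀ = 0%/12 = 0; months 7+ at r₁ = 26.3%/12 = 0.0219167.
After month 6 (no interest yet): B = $3,315.00 − 6·$218.52 = $2,003.88.
Then at r₁ with $218.52/mo: n₂ = −ln(1 − r₁·B/P)/ln(1+r₁) ≈ 10.35 → 11 more payments.

17 payments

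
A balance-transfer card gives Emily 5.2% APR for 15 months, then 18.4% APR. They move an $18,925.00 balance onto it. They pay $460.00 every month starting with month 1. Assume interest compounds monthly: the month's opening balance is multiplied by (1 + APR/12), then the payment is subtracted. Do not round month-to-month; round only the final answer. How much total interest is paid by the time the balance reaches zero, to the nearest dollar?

Promo months 1–15 at r₀ = 5.2%/12 = 0.00433333; months 16+ at r₁ = 18.4%/12 = 0.0153333.
After month 15: iterate B ← B·(1+r₀) − $460.00 for 15 months → $13,079.87.
Then at r₁ with $460.00/mo: n₂ = −ln(1 − r₁·B/P)/ln(1+r₁) ≈ 37.64 → 38 more payments.
Total paid = 52·$460.00 + $292.99 = $24,212.99; interest = $24,212.99 − $18,925.00 = $5,287.99.

$5,288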